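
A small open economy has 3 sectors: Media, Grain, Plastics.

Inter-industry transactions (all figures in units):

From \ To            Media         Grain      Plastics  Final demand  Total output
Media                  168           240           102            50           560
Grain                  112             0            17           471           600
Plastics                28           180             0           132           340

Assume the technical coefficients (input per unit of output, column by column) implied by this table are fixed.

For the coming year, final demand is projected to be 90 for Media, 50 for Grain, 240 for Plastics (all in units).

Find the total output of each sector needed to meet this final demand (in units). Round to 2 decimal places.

x_M = 330.06, x_G = 130.80, x_P = 295.74

Technical coefficients a_ij = z_ij / X_j:
  a_MM = 168/560 = 0.30, a_GM = 112/560 = 0.20, a_PM = 28/560 = 0.05
  a_MG = 240/600 = 0.40, a_GG = 0/600 = 0.00, a_PG = 180/600 = 0.30
  a_MP = 102/340 = 0.30, a_GP = 17/340 = 0.05, a_PP = 0/340 = 0.00
I − A =
  [   0.70    -0.40    -0.30]
  [  -0.20     1.00    -0.05]
  [  -0.05    -0.30     1.00]
Cofactors of I−A, C_ij = (−1)^(i+j)·(minor ij) (rows/columns in the sector order above):
  C_11 = (1.00)(1.00) − (-0.05)(-0.30) = 0.9850
  C_12 = −[(-0.20)(1.00) − (-0.05)(-0.05)] = 0.2025
  C_13 = (-0.20)(-0.30) − (1.00)(-0.05) = 0.1100
  C_21 = −[(-0.40)(1.00) − (-0.30)(-0.30)] = 0.4900
  C_22 = (0.70)(1.00) − (-0.30)(-0.05) = 0.6850
  C_23 = −[(0.70)(-0.30) − (-0.40)(-0.05)] = 0.2300
  C_31 = (-0.40)(-0.05) − (-0.30)(1.00) = 0.3200
  C_32 = −[(0.70)(-0.05) − (-0.30)(-0.20)] = 0.0950
  C_33 = (0.70)(1.00) − (-0.40)(-0.20) = 0.6200
det(I−A) = Σ_j (I−A)_1j·C_1j = (0.70)(0.9850) + (-0.40)(0.2025) + (-0.30)(0.1100) = 0.5755
adj(I−A) = Cᵀ =
  [ 0.9850   0.4900   0.3200]
  [ 0.2025   0.6850   0.0950]
  [ 0.1100   0.2300   0.6200]
(I − A)⁻¹ = adj(I−A) / det(I−A) ≈
  [   1.7116     0.8514     0.5560]
  [   0.3519     1.1903     0.1651]
  [   0.1911     0.3997     1.0773]
x = (I − A)⁻¹ d = adj(I−A)·d / det(I−A), with det(I−A) = 0.5755:
  x_M = (0.9850·90 + 0.4900·50 + 0.3200·240) / 0.5755 = 189.95 / 0.5755 ≈ 330.06
  x_G = (0.2025·90 + 0.6850·50 + 0.0950·240) / 0.5755 = 75.275 / 0.5755 ≈ 130.80
  x_P = (0.1100·90 + 0.2300·50 + 0.6200·240) / 0.5755 = 170.20 / 0.5755 ≈ 295.74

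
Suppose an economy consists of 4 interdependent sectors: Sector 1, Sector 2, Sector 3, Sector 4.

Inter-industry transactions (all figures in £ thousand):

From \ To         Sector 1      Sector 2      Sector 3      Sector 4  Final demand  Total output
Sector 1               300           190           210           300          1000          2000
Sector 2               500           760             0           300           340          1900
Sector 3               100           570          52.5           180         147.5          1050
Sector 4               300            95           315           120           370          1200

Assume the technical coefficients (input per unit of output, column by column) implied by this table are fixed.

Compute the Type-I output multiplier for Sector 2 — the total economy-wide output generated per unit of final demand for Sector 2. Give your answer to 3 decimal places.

m_2 = 3.888

Technical coefficients a_ij = z_ij / X_j:
  a_11 = 300/2000 = 0.15, a_21 = 500/2000 = 0.25, a_31 = 100/2000 = 0.05, a_41 = 300/2000 = 0.15
  a_12 = 190/1900 = 0.10, a_22 = 760/1900 = 0.40, a_32 = 570/1900 = 0.30, a_42 = 95/1900 = 0.05
  a_13 = 210/1050 = 0.20, a_23 = 0/1050 = 0.00, a_33 = 52.5/1050 = 0.05, a_43 = 315/1050 = 0.30
  a_14 = 300/1200 = 0.25, a_24 = 300/1200 = 0.25, a_34 = 180/1200 = 0.15, a_44 = 120/1200 = 0.10
I − A =
  [   0.85    -0.10    -0.20    -0.25]
  [  -0.25     0.60     0.00    -0.25]
  [  -0.05    -0.30     0.95    -0.15]
  [  -0.15    -0.05    -0.30     0.90]
Compute the cofactors C_ij = (−1)^(i+j)·(3×3 minor ij) of I−A; the adjugate is their transpose:
adj(I−A) = Cᵀ =
  [ 0.451625   0.170875   0.158000   0.199250]
  [ 0.241875   0.635625   0.135000   0.266250]
  [ 0.120500   0.232000   0.396500   0.164000]
  [ 0.128875   0.141125   0.166000   0.439750]
det(I−A) = Σ_j (I−A)_1j·C_1j = (0.85)(0.451625) + (-0.10)(0.241875) + (-0.20)(0.120500) + (-0.25)(0.128875) = 0.303375
(I − A)⁻¹ = adj(I−A) / det(I−A) ≈
  [   1.4887     0.5632     0.5208     0.6568]
  [   0.7973     2.0952     0.4450     0.8776]
  [   0.3972     0.7647     1.3070     0.5406]
  [   0.4248     0.4652     0.5472     1.4495]
The output multiplier for sector j is the column-j sum of the Leontief inverse (I − A)⁻¹ = adj(I−A) / det(I−A).
Column 2 of adj(I−A): (0.170875, 0.635625, 0.232000, 0.141125); det(I−A) = 0.303375.
m_2 = (0.170875 + 0.635625 + 0.232000 + 0.141125) / 0.303375 = 1.179625 / 0.303375 ≈ 3.888.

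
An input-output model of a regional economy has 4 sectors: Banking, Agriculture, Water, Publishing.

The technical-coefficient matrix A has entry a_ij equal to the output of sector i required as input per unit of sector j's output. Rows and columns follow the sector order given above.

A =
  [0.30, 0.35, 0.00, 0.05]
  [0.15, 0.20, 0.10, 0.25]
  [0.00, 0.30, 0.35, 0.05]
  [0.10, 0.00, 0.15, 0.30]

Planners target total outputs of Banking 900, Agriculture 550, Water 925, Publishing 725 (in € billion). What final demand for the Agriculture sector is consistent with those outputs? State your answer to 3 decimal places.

I − A =
  [   0.70    -0.35     0.00    -0.05]
  [  -0.15     0.80    -0.10    -0.25]
  [   0.00    -0.30     0.65    -0.05]
  [  -0.10     0.00    -0.15     0.70]
d = (I − A) x:
  d_B = (+0.70)·900 + (-0.35)·550 + (+0.00)·925 + (-0.05)·725 = 401.250
  d_A = (-0.15)·900 + (+0.80)·550 + (-0.10)·925 + (-0.25)·725 = 31.250
  d_W = (+0.00)·900 + (-0.30)·550 + (+0.65)·925 + (-0.05)·725 = 400.000
  d_P = (-0.10)·900 + (+0.00)·550 + (-0.15)·925 + (+0.70)·725 = 278.750

d_A = 31.250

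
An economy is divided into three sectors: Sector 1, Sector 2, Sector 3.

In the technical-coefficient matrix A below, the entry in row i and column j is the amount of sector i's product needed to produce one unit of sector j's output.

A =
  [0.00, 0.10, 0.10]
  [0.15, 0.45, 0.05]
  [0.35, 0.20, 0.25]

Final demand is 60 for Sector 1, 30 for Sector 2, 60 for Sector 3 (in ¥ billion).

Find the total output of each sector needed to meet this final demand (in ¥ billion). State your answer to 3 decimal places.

I − A =
  [   1.00    -0.10    -0.10]
  [  -0.15     0.55    -0.05]
  [  -0.35    -0.20     0.75]
Cofactors of I−A, C_ij = (−1)^(i+j)·(minor ij) (rows/columns in the sector order above):
  C_11 = (0.55)(0.75) − (-0.05)(-0.20) = 0.4025
  C_12 = −[(-0.15)(0.75) − (-0.05)(-0.35)] = 0.1300
  C_13 = (-0.15)(-0.20) − (0.55)(-0.35) = 0.2225
  C_21 = −[(-0.10)(0.75) − (-0.10)(-0.20)] = 0.0950
  C_22 = (1.00)(0.75) − (-0.10)(-0.35) = 0.7150
  C_23 = −[(1.00)(-0.20) − (-0.10)(-0.35)] = 0.2350
  C_31 = (-0.10)(-0.05) − (-0.10)(0.55) = 0.0600
  C_32 = −[(1.00)(-0.05) − (-0.10)(-0.15)] = 0.0650
  C_33 = (1.00)(0.55) − (-0.10)(-0.15) = 0.5350
det(I−A) = Σ_j (I−A)_1j·C_1j = (1.00)(0.4025) + (-0.10)(0.1300) + (-0.10)(0.2225) = 0.36725
adj(I−A) = Cᵀ =
  [ 0.4025   0.0950   0.0600]
  [ 0.1300   0.7150   0.0650]
  [ 0.2225   0.2350   0.5350]
(I − A)⁻¹ = adj(I−A) / det(I−A) ≈
  [   1.0960     0.2587     0.1634]
  [   0.3540     1.9469     0.1770]
  [   0.6059     0.6399     1.4568]
x = (I − A)⁻¹ d = adj(I−A)·d / det(I−A), with det(I−A) = 0.36725:
  x_1 = (0.4025·60 + 0.0950·30 + 0.0600·60) / 0.36725 = 30.60 / 0.36725 ≈ 83.322
  x_2 = (0.1300·60 + 0.7150·30 + 0.0650·60) / 0.36725 = 33.15 / 0.36725 ≈ 90.265
  x_3 = (0.2225·60 + 0.2350·30 + 0.5350·60) / 0.36725 = 52.50 / 0.36725 ≈ 142.954

x_1 = 83.322, x_2 = 90.265, x_3 = 142.954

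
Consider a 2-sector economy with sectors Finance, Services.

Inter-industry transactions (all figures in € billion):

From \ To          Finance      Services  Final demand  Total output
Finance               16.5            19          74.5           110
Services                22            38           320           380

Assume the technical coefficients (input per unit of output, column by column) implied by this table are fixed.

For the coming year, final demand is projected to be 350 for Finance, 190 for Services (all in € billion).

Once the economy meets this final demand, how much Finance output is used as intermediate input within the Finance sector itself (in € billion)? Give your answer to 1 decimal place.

z_11 = 64.5

Technical coefficients a_ij = z_ij / X_j:
  a_11 = 16.5/110 = 0.15, a_21 = 22/110 = 0.20
  a_12 = 19/380 = 0.05, a_22 = 38/380 = 0.10
I − A =
  [   0.85    -0.05]
  [  -0.20     0.90]
det(I−A) = (0.85)(0.90) − (-0.05)(-0.20) = 0.7550
adj(I−A) = [[0.90, 0.05], [0.20, 0.85]]
(I − A)⁻¹ = adj(I−A) / det(I−A) ≈
  [   1.1921     0.0662]
  [   0.2649     1.1258]
First solve x = (I − A)⁻¹ d = adj(I−A)·d / det(I−A); in particular x_1 = (0.90·350 + 0.05·190) / 0.7550 = 324.50 / 0.7550 ≈ 429.801.
Intermediate flow from 1 to 1: z_11 = a_11 · x_1 = 0.15 × 324.50 / 0.7550 = 48.675 / 0.7550 ≈ 64.5.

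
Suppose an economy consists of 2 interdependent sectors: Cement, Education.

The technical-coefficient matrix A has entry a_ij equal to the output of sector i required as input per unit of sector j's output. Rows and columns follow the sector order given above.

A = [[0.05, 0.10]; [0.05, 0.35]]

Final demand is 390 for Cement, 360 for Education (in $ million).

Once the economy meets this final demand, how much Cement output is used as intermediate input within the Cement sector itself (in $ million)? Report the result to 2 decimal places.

I − A =
  [   0.95    -0.10]
  [  -0.05     0.65]
det(I−A) = (0.95)(0.65) − (-0.10)(-0.05) = 0.6125
adj(I−A) = [[0.65, 0.10], [0.05, 0.95]]
(I − A)⁻¹ = adj(I−A) / det(I−A) ≈
  [   1.0612     0.1633]
  [   0.0816     1.5510]
First solve x = (I − A)⁻¹ d = adj(I−A)·d / det(I−A); in particular x_1 = (0.65·390 + 0.10·360) / 0.6125 = 289.50 / 0.6125 ≈ 472.6531.
Intermediate flow from 1 to 1: z_11 = a_11 · x_1 = 0.05 × 289.50 / 0.6125 = 14.475 / 0.6125 ≈ 23.63.

z_11 = 23.63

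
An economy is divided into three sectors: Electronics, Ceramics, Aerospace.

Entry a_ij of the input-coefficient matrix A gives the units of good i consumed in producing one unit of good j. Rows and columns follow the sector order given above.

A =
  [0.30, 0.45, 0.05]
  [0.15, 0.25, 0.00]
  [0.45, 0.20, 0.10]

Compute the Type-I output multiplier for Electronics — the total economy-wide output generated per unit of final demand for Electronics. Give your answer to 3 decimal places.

I − A =
  [   0.70    -0.45    -0.05]
  [  -0.15     0.75     0.00]
  [  -0.45    -0.20     0.90]
Cofactors of I−A, C_ij = (−1)^(i+j)·(minor ij) (rows/columns in the sector order above):
  C_11 = (0.75)(0.90) − (0.00)(-0.20) = 0.6750
  C_12 = −[(-0.15)(0.90) − (0.00)(-0.45)] = 0.1350
  C_13 = (-0.15)(-0.20) − (0.75)(-0.45) = 0.3675
  C_21 = −[(-0.45)(0.90) − (-0.05)(-0.20)] = 0.4150
  C_22 = (0.70)(0.90) − (-0.05)(-0.45) = 0.6075
  C_23 = −[(0.70)(-0.20) − (-0.45)(-0.45)] = 0.3425
  C_31 = (-0.45)(0.00) − (-0.05)(0.75) = 0.0375
  C_32 = −[(0.70)(0.00) − (-0.05)(-0.15)] = 0.0075
  C_33 = (0.70)(0.75) − (-0.45)(-0.15) = 0.4575
det(I−A) = Σ_j (I−A)_1j·C_1j = (0.70)(0.6750) + (-0.45)(0.1350) + (-0.05)(0.3675) = 0.393375
adj(I−A) = Cᵀ =
  [ 0.6750   0.4150   0.0375]
  [ 0.1350   0.6075   0.0075]
  [ 0.3675   0.3425   0.4575]
(I − A)⁻¹ = adj(I−A) / det(I−A) ≈
  [   1.7159     1.0550     0.0953]
  [   0.3432     1.5443     0.0191]
  [   0.9342     0.8707     1.1630]
The output multiplier for sector j is the column-j sum of the Leontief inverse (I − A)⁻¹ = adj(I−A) / det(I−A).
Column E of adj(I−A): (0.6750, 0.1350, 0.3675); det(I−A) = 0.393375.
m_E = (0.6750 + 0.1350 + 0.3675) / 0.393375 = 1.1775 / 0.393375 ≈ 2.993.

m_E = 2.993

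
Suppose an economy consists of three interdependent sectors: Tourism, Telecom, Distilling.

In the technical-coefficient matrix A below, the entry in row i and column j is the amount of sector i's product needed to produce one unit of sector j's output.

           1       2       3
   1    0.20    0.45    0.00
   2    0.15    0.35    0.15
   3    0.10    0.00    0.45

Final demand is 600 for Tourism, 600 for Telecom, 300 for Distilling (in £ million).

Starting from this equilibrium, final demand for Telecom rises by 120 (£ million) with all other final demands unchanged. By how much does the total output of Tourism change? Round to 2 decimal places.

Δx_1 = 122.66

I − A =
  [   0.80    -0.45     0.00]
  [  -0.15     0.65    -0.15]
  [  -0.10     0.00     0.55]
Cofactors of I−A, C_ij = (−1)^(i+j)·(minor ij) (rows/columns in the sector order above):
  C_11 = (0.65)(0.55) − (-0.15)(0.00) = 0.3575
  C_12 = −[(-0.15)(0.55) − (-0.15)(-0.10)] = 0.0975
  C_13 = (-0.15)(0.00) − (0.65)(-0.10) = 0.0650
  C_21 = −[(-0.45)(0.55) − (0.00)(0.00)] = 0.2475
  C_22 = (0.80)(0.55) − (0.00)(-0.10) = 0.4400
  C_23 = −[(0.80)(0.00) − (-0.45)(-0.10)] = 0.0450
  C_31 = (-0.45)(-0.15) − (0.00)(0.65) = 0.0675
  C_32 = −[(0.80)(-0.15) − (0.00)(-0.15)] = 0.1200
  C_33 = (0.80)(0.65) − (-0.45)(-0.15) = 0.4525
det(I−A) = Σ_j (I−A)_1j·C_1j = (0.80)(0.3575) + (-0.45)(0.0975) + (0.00)(0.0650) = 0.242125
adj(I−A) = Cᵀ =
  [ 0.3575   0.2475   0.0675]
  [ 0.0975   0.4400   0.1200]
  [ 0.0650   0.0450   0.4525]
(I − A)⁻¹ = adj(I−A) / det(I−A) ≈
  [   1.4765     1.0222     0.2788]
  [   0.4027     1.8172     0.4956]
  [   0.2685     0.1859     1.8689]
Δx = (I − A)⁻¹ Δd with Δd having +120 in the Telecom component and 0 elsewhere.
So Δx_1 = L_12 · (+120), where L_12 = adj(I−A)_12 / det(I−A) = 0.2475 / 0.242125.
Δx_1 = 0.2475 × (+120) / 0.242125 = 29.70 / 0.242125 ≈ 122.66.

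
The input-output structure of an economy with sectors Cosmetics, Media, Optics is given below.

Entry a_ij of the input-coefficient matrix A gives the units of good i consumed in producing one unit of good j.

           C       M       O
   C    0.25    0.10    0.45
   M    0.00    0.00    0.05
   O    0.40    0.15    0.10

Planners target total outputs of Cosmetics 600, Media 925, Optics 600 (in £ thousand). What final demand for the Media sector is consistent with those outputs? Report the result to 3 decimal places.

I − A =
  [   0.75    -0.10    -0.45]
  [   0.00     1.00    -0.05]
  [  -0.40    -0.15     0.90]
d = (I − A) x:
  d_C = (+0.75)·600 + (-0.10)·925 + (-0.45)·600 = 87.500
  d_M = (+0.00)·600 + (+1.00)·925 + (-0.05)·600 = 895.000
  d_O = (-0.40)·600 + (-0.15)·925 + (+0.90)·600 = 161.250

d_M = 895.000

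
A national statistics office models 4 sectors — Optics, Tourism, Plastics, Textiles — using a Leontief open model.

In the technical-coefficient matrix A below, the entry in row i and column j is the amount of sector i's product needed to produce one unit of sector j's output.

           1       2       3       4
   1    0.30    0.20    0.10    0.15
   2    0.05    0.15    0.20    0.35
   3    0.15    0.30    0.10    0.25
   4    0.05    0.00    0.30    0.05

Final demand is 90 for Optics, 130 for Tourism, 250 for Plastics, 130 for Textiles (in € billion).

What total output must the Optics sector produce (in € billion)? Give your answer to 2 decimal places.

x_1 = 420.56

I − A =
  [   0.70    -0.20    -0.10    -0.15]
  [  -0.05     0.85    -0.20    -0.35]
  [  -0.15    -0.30     0.90    -0.25]
  [  -0.05     0.00    -0.30     0.95]
Compute the cofactors C_ij = (−1)^(i+j)·(3×3 minor ij) of I−A; the adjugate is their transpose:
adj(I−A) = Cᵀ =
  [ 0.574500   0.198000   0.178000   0.210500]
  [ 0.101500   0.517000   0.213750   0.262750]
  [ 0.151250   0.228250   0.545875   0.251625]
  [ 0.078000   0.082500   0.181750   0.464250]
det(I−A) = Σ_j (I−A)_1j·C_1j = (0.70)(0.574500) + (-0.20)(0.101500) + (-0.10)(0.151250) + (-0.15)(0.078000) = 0.355025
(I − A)⁻¹ = adj(I−A) / det(I−A) ≈
  [   1.6182     0.5577     0.5014     0.5929]
  [   0.2859     1.4562     0.6021     0.7401]
  [   0.4260     0.6429     1.5376     0.7088]
  [   0.2197     0.2324     0.5119     1.3077]
x = (I − A)⁻¹ d = adj(I−A)·d / det(I−A), with det(I−A) = 0.355025:
  x_1 = (0.574500·90 + 0.198000·130 + 0.178000·250 + 0.210500·130) / 0.355025 = 149.31 / 0.355025 ≈ 420.56
  x_2 = (0.101500·90 + 0.517000·130 + 0.213750·250 + 0.262750·130) / 0.355025 = 163.94 / 0.355025 ≈ 461.77
  x_3 = (0.151250·90 + 0.228250·130 + 0.545875·250 + 0.251625·130) / 0.355025 = 212.465 / 0.355025 ≈ 598.45
  x_4 = (0.078000·90 + 0.082500·130 + 0.181750·250 + 0.464250·130) / 0.355025 = 123.535 / 0.355025 ≈ 347.96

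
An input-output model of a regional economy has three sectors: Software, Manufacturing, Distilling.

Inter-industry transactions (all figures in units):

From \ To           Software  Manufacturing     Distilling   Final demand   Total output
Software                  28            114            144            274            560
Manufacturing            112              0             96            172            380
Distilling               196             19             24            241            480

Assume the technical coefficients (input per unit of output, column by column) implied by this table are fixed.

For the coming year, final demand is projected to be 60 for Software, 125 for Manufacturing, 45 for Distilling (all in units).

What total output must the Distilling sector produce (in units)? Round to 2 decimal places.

Technical coefficients a_ij = z_ij / X_j:
  a_11 = 28/560 = 0.05, a_21 = 112/560 = 0.20, a_31 = 196/560 = 0.35
  a_12 = 114/380 = 0.30, a_22 = 0/380 = 0.00, a_32 = 19/380 = 0.05
  a_13 = 144/480 = 0.30, a_23 = 96/480 = 0.20, a_33 = 24/480 = 0.05
I − A =
  [   0.95    -0.30    -0.30]
  [  -0.20     1.00    -0.20]
  [  -0.35    -0.05     0.95]
Cofactors of I−A, C_ij = (−1)^(i+j)·(minor ij) (rows/columns in the sector order above):
  C_11 = (1.00)(0.95) − (-0.20)(-0.05) = 0.9400
  C_12 = −[(-0.20)(0.95) − (-0.20)(-0.35)] = 0.2600
  C_13 = (-0.20)(-0.05) − (1.00)(-0.35) = 0.3600
  C_21 = −[(-0.30)(0.95) − (-0.30)(-0.05)] = 0.3000
  C_22 = (0.95)(0.95) − (-0.30)(-0.35) = 0.7975
  C_23 = −[(0.95)(-0.05) − (-0.30)(-0.35)] = 0.1525
  C_31 = (-0.30)(-0.20) − (-0.30)(1.00) = 0.3600
  C_32 = −[(0.95)(-0.20) − (-0.30)(-0.20)] = 0.2500
  C_33 = (0.95)(1.00) − (-0.30)(-0.20) = 0.8900
det(I−A) = Σ_j (I−A)_1j·C_1j = (0.95)(0.9400) + (-0.30)(0.2600) + (-0.30)(0.3600) = 0.7070
adj(I−A) = Cᵀ =
  [ 0.9400   0.3000   0.3600]
  [ 0.2600   0.7975   0.2500]
  [ 0.3600   0.1525   0.8900]
(I − A)⁻¹ = adj(I−A) / det(I−A) ≈
  [   1.3296     0.4243     0.5092]
  [   0.3678     1.1280     0.3536]
  [   0.5092     0.2157     1.2588]
x = (I − A)⁻¹ d = adj(I−A)·d / det(I−A), with det(I−A) = 0.7070:
  x_1 = (0.9400·60 + 0.3000·125 + 0.3600·45) / 0.7070 = 110.10 / 0.7070 ≈ 155.73
  x_2 = (0.2600·60 + 0.7975·125 + 0.2500·45) / 0.7070 = 126.5375 / 0.7070 ≈ 178.98
  x_3 = (0.3600·60 + 0.1525·125 + 0.8900·45) / 0.7070 = 80.7125 / 0.7070 ≈ 114.16

x_3 = 114.16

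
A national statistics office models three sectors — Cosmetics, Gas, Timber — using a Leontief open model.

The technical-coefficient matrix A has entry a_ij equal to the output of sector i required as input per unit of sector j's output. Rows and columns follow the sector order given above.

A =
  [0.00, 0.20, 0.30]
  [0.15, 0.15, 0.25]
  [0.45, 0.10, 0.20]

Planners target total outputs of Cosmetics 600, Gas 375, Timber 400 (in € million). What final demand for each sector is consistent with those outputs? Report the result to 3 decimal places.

d_1 = 405.000, d_2 = 128.750, d_3 = 12.500

I − A =
  [   1.00    -0.20    -0.30]
  [  -0.15     0.85    -0.25]
  [  -0.45    -0.10     0.80]
d = (I − A) x:
  d_1 = (+1.00)·600 + (-0.20)·375 + (-0.30)·400 = 405.000
  d_2 = (-0.15)·600 + (+0.85)·375 + (-0.25)·400 = 128.750
  d_3 = (-0.45)·600 + (-0.10)·375 + (+0.80)·400 = 12.500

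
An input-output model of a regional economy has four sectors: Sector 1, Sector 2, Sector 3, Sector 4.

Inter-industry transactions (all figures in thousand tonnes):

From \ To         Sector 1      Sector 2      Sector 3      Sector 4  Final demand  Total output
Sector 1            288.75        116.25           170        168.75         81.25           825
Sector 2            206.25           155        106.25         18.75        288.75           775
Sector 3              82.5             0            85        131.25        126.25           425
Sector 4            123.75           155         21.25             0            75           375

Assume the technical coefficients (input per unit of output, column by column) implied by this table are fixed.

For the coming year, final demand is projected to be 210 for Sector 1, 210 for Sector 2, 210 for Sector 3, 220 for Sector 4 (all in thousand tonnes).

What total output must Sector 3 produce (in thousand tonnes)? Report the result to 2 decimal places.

Technical coefficients a_ij = z_ij / X_j:
  a_11 = 288.75/825 = 0.35, a_21 = 206.25/825 = 0.25, a_31 = 82.5/825 = 0.10, a_41 = 123.75/825 = 0.15
  a_12 = 116.25/775 = 0.15, a_22 = 155/775 = 0.20, a_32 = 0/775 = 0.00, a_42 = 155/775 = 0.20
  a_13 = 170/425 = 0.40, a_23 = 106.25/425 = 0.25, a_33 = 85/425 = 0.20, a_43 = 21.25/425 = 0.05
  a_14 = 168.75/375 = 0.45, a_24 = 18.75/375 = 0.05, a_34 = 131.25/375 = 0.35, a_44 = 0/375 = 0.00
I − A =
  [   0.65    -0.15    -0.40    -0.45]
  [  -0.25     0.80    -0.25    -0.05]
  [  -0.10     0.00     0.80    -0.35]
  [  -0.15    -0.20    -0.05     1.00]
Compute the cofactors C_ij = (−1)^(i+j)·(3×3 minor ij) of I−A; the adjugate is their transpose:
adj(I−A) = Cᵀ =
  [ 0.600500   0.217375   0.394375   0.419125]
  [ 0.240000   0.391375   0.255875   0.217125]
  [ 0.138500   0.077375   0.398375   0.205625]
  [ 0.145000   0.114750   0.130250   0.350250]
det(I−A) = Σ_j (I−A)_1j·C_1j = (0.65)(0.600500) + (-0.15)(0.240000) + (-0.40)(0.138500) + (-0.45)(0.145000) = 0.233675
(I − A)⁻¹ = adj(I−A) / det(I−A) ≈
  [   2.5698     0.9302     1.6877     1.7936]
  [   1.0271     1.6749     1.0950     0.9292]
  [   0.5927     0.3311     1.7048     0.8800]
  [   0.6205     0.4911     0.5574     1.4989]
x = (I − A)⁻¹ d = adj(I−A)·d / det(I−A), with det(I−A) = 0.233675:
  x_1 = (0.600500·210 + 0.217375·210 + 0.394375·210 + 0.419125·220) / 0.233675 = 346.78 / 0.233675 ≈ 1484.03
  x_2 = (0.240000·210 + 0.391375·210 + 0.255875·210 + 0.217125·220) / 0.233675 = 234.09 / 0.233675 ≈ 1001.78
  x_3 = (0.138500·210 + 0.077375·210 + 0.398375·210 + 0.205625·220) / 0.233675 = 174.23 / 0.233675 ≈ 745.61
  x_4 = (0.145000·210 + 0.114750·210 + 0.130250·210 + 0.350250·220) / 0.233675 = 158.955 / 0.233675 ≈ 680.24

x_3 = 745.61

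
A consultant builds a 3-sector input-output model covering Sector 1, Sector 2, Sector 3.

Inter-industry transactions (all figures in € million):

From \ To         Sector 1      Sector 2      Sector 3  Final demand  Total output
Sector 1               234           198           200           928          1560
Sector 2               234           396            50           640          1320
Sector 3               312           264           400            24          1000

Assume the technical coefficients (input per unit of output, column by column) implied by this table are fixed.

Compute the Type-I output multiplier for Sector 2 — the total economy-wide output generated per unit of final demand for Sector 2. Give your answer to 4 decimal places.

m_2 = 2.6711

Technical coefficients a_ij = z_ij / X_j:
  a_11 = 234/1560 = 0.15, a_21 = 234/1560 = 0.15, a_31 = 312/1560 = 0.20
  a_12 = 198/1320 = 0.15, a_22 = 396/1320 = 0.30, a_32 = 264/1320 = 0.20
  a_13 = 200/1000 = 0.20, a_23 = 50/1000 = 0.05, a_33 = 400/1000 = 0.40
I − A =
  [   0.85    -0.15    -0.20]
  [  -0.15     0.70    -0.05]
  [  -0.20    -0.20     0.60]
Cofactors of I−A, C_ij = (−1)^(i+j)·(minor ij) (rows/columns in the sector order above):
  C_11 = (0.70)(0.60) − (-0.05)(-0.20) = 0.4100
  C_12 = −[(-0.15)(0.60) − (-0.05)(-0.20)] = 0.1000
  C_13 = (-0.15)(-0.20) − (0.70)(-0.20) = 0.1700
  C_21 = −[(-0.15)(0.60) − (-0.20)(-0.20)] = 0.1300
  C_22 = (0.85)(0.60) − (-0.20)(-0.20) = 0.4700
  C_23 = −[(0.85)(-0.20) − (-0.15)(-0.20)] = 0.2000
  C_31 = (-0.15)(-0.05) − (-0.20)(0.70) = 0.1475
  C_32 = −[(0.85)(-0.05) − (-0.20)(-0.15)] = 0.0725
  C_33 = (0.85)(0.70) − (-0.15)(-0.15) = 0.5725
det(I−A) = Σ_j (I−A)_1j·C_1j = (0.85)(0.4100) + (-0.15)(0.1000) + (-0.20)(0.1700) = 0.2995
adj(I−A) = Cᵀ =
  [ 0.4100   0.1300   0.1475]
  [ 0.1000   0.4700   0.0725]
  [ 0.1700   0.2000   0.5725]
(I − A)⁻¹ = adj(I−A) / det(I−A) ≈
  [   1.36895     0.43406     0.49249]
  [   0.33389     1.56928     0.24207]
  [   0.56761     0.66778     1.91152]
The output multiplier for sector j is the column-j sum of the Leontief inverse (I − A)⁻¹ = adj(I−A) / det(I−A).
Column 2 of adj(I−A): (0.1300, 0.4700, 0.2000); det(I−A) = 0.2995.
m_2 = (0.1300 + 0.4700 + 0.2000) / 0.2995 = 0.80 / 0.2995 ≈ 2.6711.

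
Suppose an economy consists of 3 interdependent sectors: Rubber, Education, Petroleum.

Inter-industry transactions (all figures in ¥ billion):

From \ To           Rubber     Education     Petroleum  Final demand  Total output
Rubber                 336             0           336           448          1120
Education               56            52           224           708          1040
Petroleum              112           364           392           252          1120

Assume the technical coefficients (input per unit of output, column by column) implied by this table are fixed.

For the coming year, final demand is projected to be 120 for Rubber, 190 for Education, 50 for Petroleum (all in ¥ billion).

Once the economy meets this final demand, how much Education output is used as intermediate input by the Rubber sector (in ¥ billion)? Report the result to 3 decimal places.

z_21 = 14.292

Technical coefficients a_ij = z_ij / X_j:
  a_11 = 336/1120 = 0.30, a_21 = 56/1120 = 0.05, a_31 = 112/1120 = 0.10
  a_12 = 0/1040 = 0.00, a_22 = 52/1040 = 0.05, a_32 = 364/1040 = 0.35
  a_13 = 336/1120 = 0.30, a_23 = 224/1120 = 0.20, a_33 = 392/1120 = 0.35
I − A =
  [   0.70     0.00    -0.30]
  [  -0.05     0.95    -0.20]
  [  -0.10    -0.35     0.65]
Cofactors of I−A, C_ij = (−1)^(i+j)·(minor ij) (rows/columns in the sector order above):
  C_11 = (0.95)(0.65) − (-0.20)(-0.35) = 0.5475
  C_12 = −[(-0.05)(0.65) − (-0.20)(-0.10)] = 0.0525
  C_13 = (-0.05)(-0.35) − (0.95)(-0.10) = 0.1125
  C_21 = −[(0.00)(0.65) − (-0.30)(-0.35)] = 0.1050
  C_22 = (0.70)(0.65) − (-0.30)(-0.10) = 0.4250
  C_23 = −[(0.70)(-0.35) − (0.00)(-0.10)] = 0.2450
  C_31 = (0.00)(-0.20) − (-0.30)(0.95) = 0.2850
  C_32 = −[(0.70)(-0.20) − (-0.30)(-0.05)] = 0.1550
  C_33 = (0.70)(0.95) − (0.00)(-0.05) = 0.6650
det(I−A) = Σ_j (I−A)_1j·C_1j = (0.70)(0.5475) + (0.00)(0.0525) + (-0.30)(0.1125) = 0.3495
adj(I−A) = Cᵀ =
  [ 0.5475   0.1050   0.2850]
  [ 0.0525   0.4250   0.1550]
  [ 0.1125   0.2450   0.6650]
(I − A)⁻¹ = adj(I−A) / det(I−A) ≈
  [   1.5665     0.3004     0.8155]
  [   0.1502     1.2160     0.4435]
  [   0.3219     0.7010     1.9027]
First solve x = (I − A)⁻¹ d = adj(I−A)·d / det(I−A); in particular x_1 = (0.5475·120 + 0.1050·190 + 0.2850·50) / 0.3495 = 99.90 / 0.3495 ≈ 285.83691.
Intermediate flow from 2 to 1: z_21 = a_21 · x_1 = 0.05 × 99.90 / 0.3495 = 4.995 / 0.3495 ≈ 14.292.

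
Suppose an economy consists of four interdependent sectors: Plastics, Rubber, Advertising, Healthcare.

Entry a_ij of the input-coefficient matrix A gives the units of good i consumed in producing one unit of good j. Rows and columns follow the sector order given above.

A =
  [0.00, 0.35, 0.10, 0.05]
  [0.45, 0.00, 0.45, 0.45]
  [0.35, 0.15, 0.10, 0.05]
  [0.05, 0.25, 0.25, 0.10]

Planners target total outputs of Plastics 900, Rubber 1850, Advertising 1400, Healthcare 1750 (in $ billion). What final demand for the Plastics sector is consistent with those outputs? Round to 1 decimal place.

d_P = 25.0

I − A =
  [   1.00    -0.35    -0.10    -0.05]
  [  -0.45     1.00    -0.45    -0.45]
  [  -0.35    -0.15     0.90    -0.05]
  [  -0.05    -0.25    -0.25     0.90]
d = (I − A) x:
  d_P = (+1.00)·900 + (-0.35)·1850 + (-0.10)·1400 + (-0.05)·1750 = 25.0
  d_R = (-0.45)·900 + (+1.00)·1850 + (-0.45)·1400 + (-0.45)·1750 = 27.5
  d_A = (-0.35)·900 + (-0.15)·1850 + (+0.90)·1400 + (-0.05)·1750 = 580.0
  d_H = (-0.05)·900 + (-0.25)·1850 + (-0.25)·1400 + (+0.90)·1750 = 717.5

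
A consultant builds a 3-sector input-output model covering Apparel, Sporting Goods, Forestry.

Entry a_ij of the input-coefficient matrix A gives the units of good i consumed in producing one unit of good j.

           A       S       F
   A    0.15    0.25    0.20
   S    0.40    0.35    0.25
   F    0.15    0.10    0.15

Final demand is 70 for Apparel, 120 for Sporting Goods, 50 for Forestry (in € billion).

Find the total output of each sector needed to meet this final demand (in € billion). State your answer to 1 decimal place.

I − A =
  [   0.85    -0.25    -0.20]
  [  -0.40     0.65    -0.25]
  [  -0.15    -0.10     0.85]
Cofactors of I−A, C_ij = (−1)^(i+j)·(minor ij) (rows/columns in the sector order above):
  C_11 = (0.65)(0.85) − (-0.25)(-0.10) = 0.5275
  C_12 = −[(-0.40)(0.85) − (-0.25)(-0.15)] = 0.3775
  C_13 = (-0.40)(-0.10) − (0.65)(-0.15) = 0.1375
  C_21 = −[(-0.25)(0.85) − (-0.20)(-0.10)] = 0.2325
  C_22 = (0.85)(0.85) − (-0.20)(-0.15) = 0.6925
  C_23 = −[(0.85)(-0.10) − (-0.25)(-0.15)] = 0.1225
  C_31 = (-0.25)(-0.25) − (-0.20)(0.65) = 0.1925
  C_32 = −[(0.85)(-0.25) − (-0.20)(-0.40)] = 0.2925
  C_33 = (0.85)(0.65) − (-0.25)(-0.40) = 0.4525
det(I−A) = Σ_j (I−A)_1j·C_1j = (0.85)(0.5275) + (-0.25)(0.3775) + (-0.20)(0.1375) = 0.3265
adj(I−A) = Cᵀ =
  [ 0.5275   0.2325   0.1925]
  [ 0.3775   0.6925   0.2925]
  [ 0.1375   0.1225   0.4525]
(I − A)⁻¹ = adj(I−A) / det(I−A) ≈
  [   1.6156     0.7121     0.5896]
  [   1.1562     2.1210     0.8959]
  [   0.4211     0.3752     1.3859]
x = (I − A)⁻¹ d = adj(I−A)·d / det(I−A), with det(I−A) = 0.3265:
  x_A = (0.5275·70 + 0.2325·120 + 0.1925·50) / 0.3265 = 74.45 / 0.3265 ≈ 228.0
  x_S = (0.3775·70 + 0.6925·120 + 0.2925·50) / 0.3265 = 124.15 / 0.3265 ≈ 380.2
  x_F = (0.1375·70 + 0.1225·120 + 0.4525·50) / 0.3265 = 46.95 / 0.3265 ≈ 143.8

x_A = 228.0, x_S = 380.2, x_F = 143.8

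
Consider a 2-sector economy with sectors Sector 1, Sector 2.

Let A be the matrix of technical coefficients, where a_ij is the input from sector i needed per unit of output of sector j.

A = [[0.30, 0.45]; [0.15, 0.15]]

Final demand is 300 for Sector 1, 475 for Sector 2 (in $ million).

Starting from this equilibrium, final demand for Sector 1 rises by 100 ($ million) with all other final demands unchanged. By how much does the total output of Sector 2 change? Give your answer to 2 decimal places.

Δx_2 = 28.44

I − A =
  [   0.70    -0.45]
  [  -0.15     0.85]
det(I−A) = (0.70)(0.85) − (-0.45)(-0.15) = 0.5275
adj(I−A) = [[0.85, 0.45], [0.15, 0.70]]
(I − A)⁻¹ = adj(I−A) / det(I−A) ≈
  [   1.6114     0.8531]
  [   0.2844     1.3270]
Δx = (I − A)⁻¹ Δd with Δd having +100 in the Sector 1 component and 0 elsewhere.
So Δx_2 = L_21 · (+100), where L_21 = adj(I−A)_21 / det(I−A) = 0.15 / 0.5275.
Δx_2 = 0.15 × (+100) / 0.5275 = 15.00 / 0.5275 ≈ 28.44.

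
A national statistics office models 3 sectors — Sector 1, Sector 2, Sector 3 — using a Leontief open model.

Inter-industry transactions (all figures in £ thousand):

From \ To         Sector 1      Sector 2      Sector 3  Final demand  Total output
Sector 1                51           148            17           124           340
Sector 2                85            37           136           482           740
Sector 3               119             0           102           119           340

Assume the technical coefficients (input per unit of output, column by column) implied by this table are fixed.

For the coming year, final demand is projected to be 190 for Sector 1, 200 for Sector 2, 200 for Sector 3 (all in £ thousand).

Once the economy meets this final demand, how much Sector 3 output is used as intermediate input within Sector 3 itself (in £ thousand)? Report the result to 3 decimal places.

Technical coefficients a_ij = z_ij / X_j:
  a_11 = 51/340 = 0.15, a_21 = 85/340 = 0.25, a_31 = 119/340 = 0.35
  a_12 = 148/740 = 0.20, a_22 = 37/740 = 0.05, a_32 = 0/740 = 0.00
  a_13 = 17/340 = 0.05, a_23 = 136/340 = 0.40, a_33 = 102/340 = 0.30
I − A =
  [   0.85    -0.20    -0.05]
  [  -0.25     0.95    -0.40]
  [  -0.35     0.00     0.70]
Cofactors of I−A, C_ij = (−1)^(i+j)·(minor ij) (rows/columns in the sector order above):
  C_11 = (0.95)(0.70) − (-0.40)(0.00) = 0.6650
  C_12 = −[(-0.25)(0.70) − (-0.40)(-0.35)] = 0.3150
  C_13 = (-0.25)(0.00) − (0.95)(-0.35) = 0.3325
  C_21 = −[(-0.20)(0.70) − (-0.05)(0.00)] = 0.1400
  C_22 = (0.85)(0.70) − (-0.05)(-0.35) = 0.5775
  C_23 = −[(0.85)(0.00) − (-0.20)(-0.35)] = 0.0700
  C_31 = (-0.20)(-0.40) − (-0.05)(0.95) = 0.1275
  C_32 = −[(0.85)(-0.40) − (-0.05)(-0.25)] = 0.3525
  C_33 = (0.85)(0.95) − (-0.20)(-0.25) = 0.7575
det(I−A) = Σ_j (I−A)_1j·C_1j = (0.85)(0.6650) + (-0.20)(0.3150) + (-0.05)(0.3325) = 0.485625
adj(I−A) = Cᵀ =
  [ 0.6650   0.1400   0.1275]
  [ 0.3150   0.5775   0.3525]
  [ 0.3325   0.0700   0.7575]
(I − A)⁻¹ = adj(I−A) / det(I−A) ≈
  [   1.3694     0.2883     0.2625]
  [   0.6486     1.1892     0.7259]
  [   0.6847     0.1441     1.5598]
First solve x = (I − A)⁻¹ d = adj(I−A)·d / det(I−A); in particular x_3 = (0.3325·190 + 0.0700·200 + 0.7575·200) / 0.485625 = 228.675 / 0.485625 ≈ 470.88803.
Intermediate flow from 3 to 3: z_33 = a_33 · x_3 = 0.30 × 228.675 / 0.485625 = 68.6025 / 0.485625 ≈ 141.266.

z_33 = 141.266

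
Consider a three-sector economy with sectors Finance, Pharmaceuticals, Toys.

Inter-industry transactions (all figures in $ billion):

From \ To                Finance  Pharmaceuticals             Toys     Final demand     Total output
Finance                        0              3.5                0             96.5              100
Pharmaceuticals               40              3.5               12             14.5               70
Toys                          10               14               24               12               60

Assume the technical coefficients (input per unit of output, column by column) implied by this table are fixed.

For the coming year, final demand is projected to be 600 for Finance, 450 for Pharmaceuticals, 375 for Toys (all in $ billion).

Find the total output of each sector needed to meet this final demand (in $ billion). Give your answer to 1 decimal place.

Technical coefficients a_ij = z_ij / X_j:
  a_11 = 0/100 = 0.00, a_21 = 40/100 = 0.40, a_31 = 10/100 = 0.10
  a_12 = 3.5/70 = 0.05, a_22 = 3.5/70 = 0.05, a_32 = 14/70 = 0.20
  a_13 = 0/60 = 0.00, a_23 = 12/60 = 0.20, a_33 = 24/60 = 0.40
I − A =
  [   1.00    -0.05     0.00]
  [  -0.40     0.95    -0.20]
  [  -0.10    -0.20     0.60]
Cofactors of I−A, C_ij = (−1)^(i+j)·(minor ij) (rows/columns in the sector order above):
  C_11 = (0.95)(0.60) − (-0.20)(-0.20) = 0.5300
  C_12 = −[(-0.40)(0.60) − (-0.20)(-0.10)] = 0.2600
  C_13 = (-0.40)(-0.20) − (0.95)(-0.10) = 0.1750
  C_21 = −[(-0.05)(0.60) − (0.00)(-0.20)] = 0.0300
  C_22 = (1.00)(0.60) − (0.00)(-0.10) = 0.6000
  C_23 = −[(1.00)(-0.20) − (-0.05)(-0.10)] = 0.2050
  C_31 = (-0.05)(-0.20) − (0.00)(0.95) = 0.0100
  C_32 = −[(1.00)(-0.20) − (0.00)(-0.40)] = 0.2000
  C_33 = (1.00)(0.95) − (-0.05)(-0.40) = 0.9300
det(I−A) = Σ_j (I−A)_1j·C_1j = (1.00)(0.5300) + (-0.05)(0.2600) + (0.00)(0.1750) = 0.5170
adj(I−A) = Cᵀ =
  [ 0.5300   0.0300   0.0100]
  [ 0.2600   0.6000   0.2000]
  [ 0.1750   0.2050   0.9300]
(I − A)⁻¹ = adj(I−A) / det(I−A) ≈
  [   1.0251     0.0580     0.0193]
  [   0.5029     1.1605     0.3868]
  [   0.3385     0.3965     1.7988]
x = (I − A)⁻¹ d = adj(I−A)·d / det(I−A), with det(I−A) = 0.5170:
  x_1 = (0.5300·600 + 0.0300·450 + 0.0100·375) / 0.5170 = 335.25 / 0.5170 ≈ 648.5
  x_2 = (0.2600·600 + 0.6000·450 + 0.2000·375) / 0.5170 = 501.00 / 0.5170 ≈ 969.1
  x_3 = (0.1750·600 + 0.2050·450 + 0.9300·375) / 0.5170 = 546.00 / 0.5170 ≈ 1056.1

x_1 = 648.5, x_2 = 969.1, x_3 = 1056.1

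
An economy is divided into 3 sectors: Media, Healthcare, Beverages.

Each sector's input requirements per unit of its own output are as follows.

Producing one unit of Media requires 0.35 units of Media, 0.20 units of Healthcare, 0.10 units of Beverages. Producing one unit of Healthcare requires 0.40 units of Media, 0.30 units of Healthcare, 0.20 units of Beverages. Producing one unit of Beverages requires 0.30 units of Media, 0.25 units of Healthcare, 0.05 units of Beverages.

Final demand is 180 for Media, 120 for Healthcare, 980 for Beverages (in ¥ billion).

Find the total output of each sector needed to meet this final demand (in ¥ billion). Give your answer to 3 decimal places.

x_1 = 1664.470, x_2 = 1165.628, x_3 = 1452.182

I − A =
  [   0.65    -0.40    -0.30]
  [  -0.20     0.70    -0.25]
  [  -0.10    -0.20     0.95]
Cofactors of I−A, C_ij = (−1)^(i+j)·(minor ij) (rows/columns in the sector order above):
  C_11 = (0.70)(0.95) − (-0.25)(-0.20) = 0.6150
  C_12 = −[(-0.20)(0.95) − (-0.25)(-0.10)] = 0.2150
  C_13 = (-0.20)(-0.20) − (0.70)(-0.10) = 0.1100
  C_21 = −[(-0.40)(0.95) − (-0.30)(-0.20)] = 0.4400
  C_22 = (0.65)(0.95) − (-0.30)(-0.10) = 0.5875
  C_23 = −[(0.65)(-0.20) − (-0.40)(-0.10)] = 0.1700
  C_31 = (-0.40)(-0.25) − (-0.30)(0.70) = 0.3100
  C_32 = −[(0.65)(-0.25) − (-0.30)(-0.20)] = 0.2225
  C_33 = (0.65)(0.70) − (-0.40)(-0.20) = 0.3750
det(I−A) = Σ_j (I−A)_1j·C_1j = (0.65)(0.6150) + (-0.40)(0.2150) + (-0.30)(0.1100) = 0.28075
adj(I−A) = Cᵀ =
  [ 0.6150   0.4400   0.3100]
  [ 0.2150   0.5875   0.2225]
  [ 0.1100   0.1700   0.3750]
(I − A)⁻¹ = adj(I−A) / det(I−A) ≈
  [   2.1906     1.5672     1.1042]
  [   0.7658     2.0926     0.7925]
  [   0.3918     0.6055     1.3357]
x = (I − A)⁻¹ d = adj(I−A)·d / det(I−A), with det(I−A) = 0.28075:
  x_1 = (0.6150·180 + 0.4400·120 + 0.3100·980) / 0.28075 = 467.30 / 0.28075 ≈ 1664.470
  x_2 = (0.2150·180 + 0.5875·120 + 0.2225·980) / 0.28075 = 327.25 / 0.28075 ≈ 1165.628
  x_3 = (0.1100·180 + 0.1700·120 + 0.3750·980) / 0.28075 = 407.70 / 0.28075 ≈ 1452.182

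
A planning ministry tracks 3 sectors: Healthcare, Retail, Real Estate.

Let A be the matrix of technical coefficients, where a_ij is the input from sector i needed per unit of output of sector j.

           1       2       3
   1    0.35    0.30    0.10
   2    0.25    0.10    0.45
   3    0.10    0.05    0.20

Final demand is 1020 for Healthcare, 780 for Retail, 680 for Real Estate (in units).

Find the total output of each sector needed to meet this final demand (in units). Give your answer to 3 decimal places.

x_1 = 2855.732, x_2 = 2336.422, x_3 = 1352.993

I − A =
  [   0.65    -0.30    -0.10]
  [  -0.25     0.90    -0.45]
  [  -0.10    -0.05     0.80]
Cofactors of I−A, C_ij = (−1)^(i+j)·(minor ij) (rows/columns in the sector order above):
  C_11 = (0.90)(0.80) − (-0.45)(-0.05) = 0.6975
  C_12 = −[(-0.25)(0.80) − (-0.45)(-0.10)] = 0.2450
  C_13 = (-0.25)(-0.05) − (0.90)(-0.10) = 0.1025
  C_21 = −[(-0.30)(0.80) − (-0.10)(-0.05)] = 0.2450
  C_22 = (0.65)(0.80) − (-0.10)(-0.10) = 0.5100
  C_23 = −[(0.65)(-0.05) − (-0.30)(-0.10)] = 0.0625
  C_31 = (-0.30)(-0.45) − (-0.10)(0.90) = 0.2250
  C_32 = −[(0.65)(-0.45) − (-0.10)(-0.25)] = 0.3175
  C_33 = (0.65)(0.90) − (-0.30)(-0.25) = 0.5100
det(I−A) = Σ_j (I−A)_1j·C_1j = (0.65)(0.6975) + (-0.30)(0.2450) + (-0.10)(0.1025) = 0.369625
adj(I−A) = Cᵀ =
  [ 0.6975   0.2450   0.2250]
  [ 0.2450   0.5100   0.3175]
  [ 0.1025   0.0625   0.5100]
(I − A)⁻¹ = adj(I−A) / det(I−A) ≈
  [   1.8870     0.6628     0.6087]
  [   0.6628     1.3798     0.8590]
  [   0.2773     0.1691     1.3798]
x = (I − A)⁻¹ d = adj(I−A)·d / det(I−A), with det(I−A) = 0.369625:
  x_1 = (0.6975·1020 + 0.2450·780 + 0.2250·680) / 0.369625 = 1055.55 / 0.369625 ≈ 2855.732
  x_2 = (0.2450·1020 + 0.5100·780 + 0.3175·680) / 0.369625 = 863.60 / 0.369625 ≈ 2336.422
  x_3 = (0.1025·1020 + 0.0625·780 + 0.5100·680) / 0.369625 = 500.10 / 0.369625 ≈ 1352.993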